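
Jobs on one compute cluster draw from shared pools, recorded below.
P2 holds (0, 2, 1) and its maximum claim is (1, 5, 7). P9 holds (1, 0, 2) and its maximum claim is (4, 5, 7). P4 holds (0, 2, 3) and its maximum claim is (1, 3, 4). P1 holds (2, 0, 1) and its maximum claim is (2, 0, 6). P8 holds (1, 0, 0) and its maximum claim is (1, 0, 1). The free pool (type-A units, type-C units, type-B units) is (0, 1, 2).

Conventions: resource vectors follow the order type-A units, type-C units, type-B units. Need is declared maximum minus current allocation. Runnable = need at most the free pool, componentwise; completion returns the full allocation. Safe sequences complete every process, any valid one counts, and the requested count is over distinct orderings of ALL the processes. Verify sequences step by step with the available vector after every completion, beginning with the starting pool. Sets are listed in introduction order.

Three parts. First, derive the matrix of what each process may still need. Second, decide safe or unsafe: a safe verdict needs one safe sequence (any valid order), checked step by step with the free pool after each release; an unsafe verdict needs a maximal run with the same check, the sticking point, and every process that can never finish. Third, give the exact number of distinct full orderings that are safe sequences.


(1) Need matrix, components ordered type-A units, type-C units, type-B units:
  P2: (1, 3, 6)
  P9: (3, 5, 5)
  P4: (1, 1, 1)
  P1: (0, 0, 5)
  P8: (0, 0, 1)
(2) The state is SAFE; one workable sequence: P8, P4, P1, P2, P9.
Key observation: the first exact fit in this order is P4 — it needs (1, 1, 1) with (1, 1, 2) free, meeting a requested resource to the last unit.
Check, step by step:
  pool = (0, 1, 2)
  P8: need (0, 0, 1) fits (0, 1, 2); releases (1, 0, 0), pool now (1, 1, 2)
  P4: need (1, 1, 1) fits (1, 1, 2); releases (0, 2, 3), pool now (1, 3, 5)
  P1: need (0, 0, 5) fits (1, 3, 5); releases (2, 0, 1), pool now (3, 3, 6)
  P2: need (1, 3, 6) fits (3, 3, 6); releases (0, 2, 1), pool now (3, 5, 7)
  P9: need (3, 5, 5) fits (3, 5, 7); releases (1, 0, 2), pool now (4, 5, 9)
(3) Exactly 1 of the possible complete orderings is a safe sequence.


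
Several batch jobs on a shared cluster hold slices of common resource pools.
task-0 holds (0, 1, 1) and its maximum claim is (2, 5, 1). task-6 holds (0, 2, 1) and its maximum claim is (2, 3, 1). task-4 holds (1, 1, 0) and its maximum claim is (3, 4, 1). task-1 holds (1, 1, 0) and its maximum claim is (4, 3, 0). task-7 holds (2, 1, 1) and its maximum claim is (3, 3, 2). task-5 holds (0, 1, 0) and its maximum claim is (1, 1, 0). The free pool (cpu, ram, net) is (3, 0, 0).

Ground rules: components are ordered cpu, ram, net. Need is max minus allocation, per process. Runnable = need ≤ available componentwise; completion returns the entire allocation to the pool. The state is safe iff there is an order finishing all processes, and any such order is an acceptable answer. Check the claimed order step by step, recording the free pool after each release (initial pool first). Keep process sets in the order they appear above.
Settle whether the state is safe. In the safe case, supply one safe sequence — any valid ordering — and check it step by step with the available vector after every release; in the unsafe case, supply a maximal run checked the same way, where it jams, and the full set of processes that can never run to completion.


SAFE, for example via the order task-5, task-6, task-1, task-0, task-7, task-4.
Key observation: reading the order forward, task-6 is the first process whose need (2, 1, 0) meets the free pool (3, 1, 0) exactly on a resource it requests.
Walking it through:
  pool = (3, 0, 0)
  task-5 needs (1, 0, 0) <= (3, 0, 0) -> finishes; pool += (0, 1, 0) = (3, 1, 0)
  task-6 needs (2, 1, 0) <= (3, 1, 0) -> finishes; pool += (0, 2, 1) = (3, 3, 1)
  task-1 needs (3, 2, 0) <= (3, 3, 1) -> finishes; pool += (1, 1, 0) = (4, 4, 1)
  task-0 needs (2, 4, 0) <= (4, 4, 1) -> finishes; pool += (0, 1, 1) = (4, 5, 2)
  task-7 needs (1, 2, 1) <= (4, 5, 2) -> finishes; pool += (2, 1, 1) = (6, 6, 3)
  task-4 needs (2, 3, 1) <= (6, 6, 3) -> finishes; pool += (1, 1, 0) = (7, 7, 3)


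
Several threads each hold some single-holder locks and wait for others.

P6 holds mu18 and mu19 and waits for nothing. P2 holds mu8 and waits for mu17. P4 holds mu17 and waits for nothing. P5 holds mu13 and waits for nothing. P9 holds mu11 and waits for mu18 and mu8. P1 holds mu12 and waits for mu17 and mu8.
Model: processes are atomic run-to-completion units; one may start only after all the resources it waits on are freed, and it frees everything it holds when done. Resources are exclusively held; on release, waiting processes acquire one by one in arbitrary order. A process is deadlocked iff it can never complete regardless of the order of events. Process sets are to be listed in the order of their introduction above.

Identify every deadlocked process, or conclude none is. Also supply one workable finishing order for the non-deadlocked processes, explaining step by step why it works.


No process is deadlocked.
Key observation: every chain of waits terminates; starting from the processes that wait on nothing, all the rest unlock in turn.
The rest can finish in the order P6, P4, P2, P9, P5, P1.
Check, step by step:
  P6 waits on nothing -> runs at once and releases mu18 and mu19
  P4 waits on nothing -> runs at once and releases mu17
  P2: everything it awaited (mu17) is free; runs, freeing mu8
  P9: everything it awaited (mu18 and mu8) is free; runs, freeing mu11
  P5 waits on nothing -> runs at once and releases mu13
  P1: everything it awaited (mu17 and mu8) is free; runs, freeing mu12


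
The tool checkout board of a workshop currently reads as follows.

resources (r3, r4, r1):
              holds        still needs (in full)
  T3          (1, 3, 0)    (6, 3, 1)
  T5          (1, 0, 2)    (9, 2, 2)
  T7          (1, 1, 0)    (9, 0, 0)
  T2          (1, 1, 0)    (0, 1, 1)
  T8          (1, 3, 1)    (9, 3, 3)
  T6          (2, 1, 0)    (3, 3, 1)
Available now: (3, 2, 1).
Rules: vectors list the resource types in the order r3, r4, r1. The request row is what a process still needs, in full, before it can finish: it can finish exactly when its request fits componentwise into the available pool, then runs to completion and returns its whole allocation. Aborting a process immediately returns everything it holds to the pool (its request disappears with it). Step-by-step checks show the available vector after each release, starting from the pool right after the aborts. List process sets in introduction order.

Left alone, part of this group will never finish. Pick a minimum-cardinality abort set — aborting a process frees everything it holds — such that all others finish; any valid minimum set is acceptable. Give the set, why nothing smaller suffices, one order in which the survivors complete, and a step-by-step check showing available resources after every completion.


Minimum abort set: T5 and T8.
Key observation: no ordering could ever have run T7 before the abort of T5 and T8; with (2, 3, 3) back in the pool it fits at step 4.
Why nothing smaller works — every single abort fails: T3 alone leaves T5 blocked (short on r3 and r1); T5 alone leaves T7 blocked (short on r3); T7 alone leaves T5 blocked (short on r3 and r1); T2 alone leaves T5 blocked (short on r3 and r1); T8 alone leaves T5 blocked (short on r3); T6 alone leaves T5 blocked (short on r3 and r1).
The survivors complete as T2, T6, T3, T7. Step-by-step check (starting from the post-abort pool):
  pool = (5, 5, 4)
  T2: need (0, 1, 1) fits (5, 5, 4); releases (1, 1, 0), pool now (6, 6, 4)
  T6: need (3, 3, 1) fits (6, 6, 4); releases (2, 1, 0), pool now (8, 7, 4)
  T3: need (6, 3, 1) fits (8, 7, 4); releases (1, 3, 0), pool now (9, 10, 4)
  T7: need (9, 0, 0) fits (9, 10, 4); releases (1, 1, 0), pool now (10, 11, 4)


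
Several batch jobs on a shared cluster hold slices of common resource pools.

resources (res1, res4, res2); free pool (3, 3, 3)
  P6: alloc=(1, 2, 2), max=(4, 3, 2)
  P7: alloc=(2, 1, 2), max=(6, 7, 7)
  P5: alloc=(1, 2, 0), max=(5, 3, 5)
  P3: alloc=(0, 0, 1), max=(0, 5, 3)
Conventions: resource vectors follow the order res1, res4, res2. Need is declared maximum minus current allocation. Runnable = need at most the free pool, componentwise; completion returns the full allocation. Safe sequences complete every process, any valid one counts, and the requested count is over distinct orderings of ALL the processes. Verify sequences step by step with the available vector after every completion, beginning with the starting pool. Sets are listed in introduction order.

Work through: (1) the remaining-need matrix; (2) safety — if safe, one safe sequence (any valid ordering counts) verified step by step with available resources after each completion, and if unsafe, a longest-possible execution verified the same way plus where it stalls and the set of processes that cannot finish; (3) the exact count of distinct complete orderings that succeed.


(1) Need matrix, components ordered res1, res4, res2:
  P6: (3, 1, 0)
  P7: (4, 6, 5)
  P5: (4, 1, 5)
  P3: (0, 5, 2)
(2) SAFE, for example via the order P6, P5, P7, P3.
Key observation: at P6 the run first touches a limit — (3, 1, 0) against (3, 3, 3), exact on a resource it actually requests.
Step-by-step check:
  pool = (3, 3, 3)
  P6 needs (3, 1, 0) <= (3, 3, 3) -> finishes; pool += (1, 2, 2) = (4, 5, 5)
  P5 needs (4, 1, 5) <= (4, 5, 5) -> finishes; pool += (1, 2, 0) = (5, 7, 5)
  P7 needs (4, 6, 5) <= (5, 7, 5) -> finishes; pool += (2, 1, 2) = (7, 8, 7)
  P3 needs (0, 5, 2) <= (7, 8, 7) -> finishes; pool += (0, 0, 1) = (7, 8, 8)
(3) Precisely 3 of the possible complete orderings are safe sequences.


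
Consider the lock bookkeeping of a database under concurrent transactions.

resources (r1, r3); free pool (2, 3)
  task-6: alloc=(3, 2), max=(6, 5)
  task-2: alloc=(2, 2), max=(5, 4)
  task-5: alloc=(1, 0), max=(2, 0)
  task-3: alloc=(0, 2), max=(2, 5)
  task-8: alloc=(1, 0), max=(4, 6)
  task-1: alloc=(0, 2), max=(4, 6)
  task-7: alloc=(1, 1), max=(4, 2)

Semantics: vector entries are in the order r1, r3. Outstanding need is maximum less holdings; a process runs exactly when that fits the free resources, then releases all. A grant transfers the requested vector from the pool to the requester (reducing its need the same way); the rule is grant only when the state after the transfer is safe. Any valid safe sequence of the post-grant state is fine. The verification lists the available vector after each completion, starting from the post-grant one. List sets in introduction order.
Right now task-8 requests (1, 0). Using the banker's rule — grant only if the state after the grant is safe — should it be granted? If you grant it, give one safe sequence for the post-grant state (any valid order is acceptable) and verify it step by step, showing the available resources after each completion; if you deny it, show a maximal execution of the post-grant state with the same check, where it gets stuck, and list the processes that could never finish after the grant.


DENY — the pretend-granted state is unsafe.
Key observation: after task-5, task-3 the pool peaks at (2, 5), and each blocked process is short somewhere: task-6 on r1; task-2 on r1; task-8 on r3; task-1 on r1; task-7 on r1.
Pretend the grant happened; the run task-5, task-3 goes as far as possible. Walking it through:
  pool = (1, 3)
  run task-5 (needs (1, 0), free (1, 3)); after release of (1, 0) the pool is (2, 3)
  run task-3 (needs (2, 3), free (2, 3)); after release of (0, 2) the pool is (2, 5)
  task-6 still needs (3, 3) but only (2, 5) is free — short on r1
  task-2 still needs (3, 2) but only (2, 5) is free — short on r1
  task-8 still needs (2, 6) but only (2, 5) is free — short on r3
  task-1 still needs (4, 4) but only (2, 5) is free — short on r1
  task-7 still needs (3, 1) but only (2, 5) is free — short on r1
Processes that could never finish after the grant: task-6, task-2, task-8, task-1 and task-7.


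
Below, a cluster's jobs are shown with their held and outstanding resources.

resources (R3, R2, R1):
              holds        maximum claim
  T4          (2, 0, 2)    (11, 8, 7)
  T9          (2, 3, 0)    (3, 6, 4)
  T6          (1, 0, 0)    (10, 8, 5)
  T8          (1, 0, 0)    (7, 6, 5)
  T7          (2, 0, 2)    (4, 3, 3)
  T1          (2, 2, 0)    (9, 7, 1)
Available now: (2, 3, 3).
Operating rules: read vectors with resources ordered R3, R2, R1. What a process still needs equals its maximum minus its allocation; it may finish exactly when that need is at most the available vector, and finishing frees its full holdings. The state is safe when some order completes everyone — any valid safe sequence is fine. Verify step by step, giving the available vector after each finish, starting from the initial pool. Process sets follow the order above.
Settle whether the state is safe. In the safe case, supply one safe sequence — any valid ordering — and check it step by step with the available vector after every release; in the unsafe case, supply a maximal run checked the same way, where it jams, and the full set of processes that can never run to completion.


The state is SAFE; one workable sequence: T7, T9, T8, T1, T4, T6.
Key observation: the first exact fit in this order is T7 — it needs (2, 3, 1) with (2, 3, 3) free, meeting a requested resource to the last unit.
Walking it through:
  pool = (2, 3, 3)
  T7: need (2, 3, 1) fits (2, 3, 3); releases (2, 0, 2), pool now (4, 3, 5)
  T9: need (1, 3, 4) fits (4, 3, 5); releases (2, 3, 0), pool now (6, 6, 5)
  T8: need (6, 6, 5) fits (6, 6, 5); releases (1, 0, 0), pool now (7, 6, 5)
  T1: need (7, 5, 1) fits (7, 6, 5); releases (2, 2, 0), pool now (9, 8, 5)
  T4: need (9, 8, 5) fits (9, 8, 5); releases (2, 0, 2), pool now (11, 8, 7)
  T6: need (9, 8, 5) fits (11, 8, 7); releases (1, 0, 0), pool now (12, 8, 7)


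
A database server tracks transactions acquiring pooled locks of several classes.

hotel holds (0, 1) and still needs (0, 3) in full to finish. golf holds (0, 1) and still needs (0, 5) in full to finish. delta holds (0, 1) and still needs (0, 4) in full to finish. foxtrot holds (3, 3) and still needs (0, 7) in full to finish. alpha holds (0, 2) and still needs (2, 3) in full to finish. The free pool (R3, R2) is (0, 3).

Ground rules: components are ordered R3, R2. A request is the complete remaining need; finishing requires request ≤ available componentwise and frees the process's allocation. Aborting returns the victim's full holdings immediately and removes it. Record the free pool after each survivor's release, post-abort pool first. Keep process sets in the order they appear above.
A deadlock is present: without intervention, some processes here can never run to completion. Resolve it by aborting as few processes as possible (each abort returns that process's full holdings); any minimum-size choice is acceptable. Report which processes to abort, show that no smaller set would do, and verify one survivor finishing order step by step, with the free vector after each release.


Abort alpha.
Key observation: no ordering could ever have run foxtrot before the abort of alpha; with (0, 2) back in the pool it fits at step 4.
No smaller set exists: with zero aborts the deadlock remains.
Survivors finish in the order: golf, hotel, delta, foxtrot. Verifying each step (pool after the aborts first):
  pool = (0, 5)
  run golf (needs (0, 5), free (0, 5)); after release of (0, 1) the pool is (0, 6)
  run hotel (needs (0, 3), free (0, 6)); after release of (0, 1) the pool is (0, 7)
  run delta (needs (0, 4), free (0, 7)); after release of (0, 1) the pool is (0, 8)
  run foxtrot (needs (0, 7), free (0, 8)); after release of (3, 3) the pool is (3, 11)


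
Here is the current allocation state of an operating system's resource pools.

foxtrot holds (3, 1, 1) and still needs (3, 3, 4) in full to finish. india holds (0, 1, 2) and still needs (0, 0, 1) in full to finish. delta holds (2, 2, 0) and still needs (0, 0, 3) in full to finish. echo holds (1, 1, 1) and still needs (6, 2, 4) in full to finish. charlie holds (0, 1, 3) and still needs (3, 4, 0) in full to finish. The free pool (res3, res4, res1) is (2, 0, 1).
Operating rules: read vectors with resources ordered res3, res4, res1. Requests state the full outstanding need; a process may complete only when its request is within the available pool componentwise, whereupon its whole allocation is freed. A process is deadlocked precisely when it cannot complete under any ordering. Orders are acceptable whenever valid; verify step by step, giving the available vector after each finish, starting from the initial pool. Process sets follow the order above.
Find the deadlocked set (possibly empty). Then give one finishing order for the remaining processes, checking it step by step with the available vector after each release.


Deadlocked: foxtrot, echo and charlie.
Key observation: after india, delta the pool peaks at (4, 3, 3), and each blocked process is short somewhere: foxtrot on res1; echo on res3, res1; charlie on res4.
A valid finishing order for the others: india, delta. Step-by-step check:
  pool = (2, 0, 1)
  run india (needs (0, 0, 1), free (2, 0, 1)); after release of (0, 1, 2) the pool is (2, 1, 3)
  run delta (needs (0, 0, 3), free (2, 1, 3)); after release of (2, 2, 0) the pool is (4, 3, 3)
The stuck group stays short no matter what:
  foxtrot still needs (3, 3, 4) but only (4, 3, 3) is free — short on res1
  echo still needs (6, 2, 4) but only (4, 3, 3) is free — short on res3 and res1
  charlie still needs (3, 4, 0) but only (4, 3, 3) is free — short on res4


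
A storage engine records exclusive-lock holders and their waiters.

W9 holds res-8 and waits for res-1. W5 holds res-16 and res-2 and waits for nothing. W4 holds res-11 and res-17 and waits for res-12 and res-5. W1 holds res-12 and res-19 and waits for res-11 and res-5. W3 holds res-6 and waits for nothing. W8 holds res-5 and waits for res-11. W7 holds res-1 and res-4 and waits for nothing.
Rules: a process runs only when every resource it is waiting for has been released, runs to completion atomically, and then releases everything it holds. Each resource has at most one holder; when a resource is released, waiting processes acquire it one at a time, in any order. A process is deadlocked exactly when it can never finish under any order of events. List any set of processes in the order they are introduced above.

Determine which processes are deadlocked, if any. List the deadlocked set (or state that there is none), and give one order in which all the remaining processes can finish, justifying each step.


Deadlocked set: W4, W1 and W8.
Key observation: the knot is the closed ring of waits W4 -> W1 -> W4; W8 is caught in further circular waits.
The rest can finish in the order W3, W7, W9, W5.
Step-by-step check:
  run W3 (it waits on nothing); releases res-6
  run W7 (it waits on nothing); releases res-1 and res-4
  W9: everything it awaited (res-1) is free; runs, freeing res-8
  run W5 (it waits on nothing); releases res-16 and res-2


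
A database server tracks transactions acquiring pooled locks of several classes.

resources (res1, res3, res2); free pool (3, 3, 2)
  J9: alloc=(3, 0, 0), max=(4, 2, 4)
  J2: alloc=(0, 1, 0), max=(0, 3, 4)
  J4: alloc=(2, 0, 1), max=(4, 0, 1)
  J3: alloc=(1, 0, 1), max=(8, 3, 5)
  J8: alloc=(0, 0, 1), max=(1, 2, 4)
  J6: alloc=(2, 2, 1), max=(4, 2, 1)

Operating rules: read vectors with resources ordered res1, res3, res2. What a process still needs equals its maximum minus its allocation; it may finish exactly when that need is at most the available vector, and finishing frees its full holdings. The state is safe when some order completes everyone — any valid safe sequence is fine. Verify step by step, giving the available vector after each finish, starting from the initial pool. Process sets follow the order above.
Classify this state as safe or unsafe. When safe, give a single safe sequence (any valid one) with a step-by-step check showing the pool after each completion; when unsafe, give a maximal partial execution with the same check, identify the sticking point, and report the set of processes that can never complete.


SAFE — a valid safe sequence is J4, J8, J9, J6, J2, J3.
Key observation: reading the order forward, J8 is the first process whose need (1, 2, 3) meets the free pool (5, 3, 3) exactly on a resource it requests.
Walking it through:
  pool = (3, 3, 2)
  J4: need (2, 0, 0) fits (3, 3, 2); releases (2, 0, 1), pool now (5, 3, 3)
  J8: need (1, 2, 3) fits (5, 3, 3); releases (0, 0, 1), pool now (5, 3, 4)
  J9: need (1, 2, 4) fits (5, 3, 4); releases (3, 0, 0), pool now (8, 3, 4)
  J6: need (2, 0, 0) fits (8, 3, 4); releases (2, 2, 1), pool now (10, 5, 5)
  J2: need (0, 2, 4) fits (10, 5, 5); releases (0, 1, 0), pool now (10, 6, 5)
  J3: need (7, 3, 4) fits (10, 6, 5); releases (1, 0, 1), pool now (11, 6, 6)


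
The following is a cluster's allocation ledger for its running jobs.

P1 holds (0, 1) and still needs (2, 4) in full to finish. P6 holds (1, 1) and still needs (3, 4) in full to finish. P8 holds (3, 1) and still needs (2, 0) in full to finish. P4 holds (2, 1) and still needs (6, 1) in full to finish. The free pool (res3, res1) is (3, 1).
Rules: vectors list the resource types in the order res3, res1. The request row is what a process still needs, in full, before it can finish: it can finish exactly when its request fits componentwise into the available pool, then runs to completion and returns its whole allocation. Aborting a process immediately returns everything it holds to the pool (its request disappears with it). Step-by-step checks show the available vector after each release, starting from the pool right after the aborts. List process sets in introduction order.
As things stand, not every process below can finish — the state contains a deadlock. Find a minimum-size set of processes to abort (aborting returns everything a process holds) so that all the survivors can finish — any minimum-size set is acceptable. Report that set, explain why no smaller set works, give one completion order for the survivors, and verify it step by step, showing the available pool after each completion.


Minimum abort set: P6.
Key observation: P1 had no path to completion before; after the abort of P6 ((1, 1) returned), step 3 is where it fits.
Minimality: the empty abort set fails — the state is deadlocked as it stands.
Survivors finish in the order: P8, P4, P1. Verifying each step (pool after the aborts first):
  pool = (4, 2)
  P8 needs (2, 0) <= (4, 2) -> finishes; pool += (3, 1) = (7, 3)
  P4 needs (6, 1) <= (7, 3) -> finishes; pool += (2, 1) = (9, 4)
  P1 needs (2, 4) <= (9, 4) -> finishes; pool += (0, 1) = (9, 5)


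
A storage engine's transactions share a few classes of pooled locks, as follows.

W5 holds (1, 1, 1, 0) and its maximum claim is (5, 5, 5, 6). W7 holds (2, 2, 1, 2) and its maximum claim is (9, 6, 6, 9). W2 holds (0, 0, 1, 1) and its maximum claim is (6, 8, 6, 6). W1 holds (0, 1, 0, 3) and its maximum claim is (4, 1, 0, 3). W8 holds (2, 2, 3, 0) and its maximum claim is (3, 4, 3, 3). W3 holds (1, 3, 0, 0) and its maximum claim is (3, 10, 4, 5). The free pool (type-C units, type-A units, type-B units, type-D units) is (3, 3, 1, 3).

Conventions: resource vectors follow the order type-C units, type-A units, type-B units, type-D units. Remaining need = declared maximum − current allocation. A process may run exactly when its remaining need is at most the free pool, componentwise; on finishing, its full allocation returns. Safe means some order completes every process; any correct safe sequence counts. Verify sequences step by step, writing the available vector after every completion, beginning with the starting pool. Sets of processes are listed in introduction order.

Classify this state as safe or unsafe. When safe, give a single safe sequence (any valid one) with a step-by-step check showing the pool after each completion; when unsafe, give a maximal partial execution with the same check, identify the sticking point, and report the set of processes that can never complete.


The state is SAFE; one workable sequence: W8, W1, W5, W3, W2, W7.
Key observation: at W8 the run first touches a limit — (1, 2, 0, 3) against (3, 3, 1, 3), exact on a resource it actually requests.
Check, step by step:
  pool = (3, 3, 1, 3)
  W8 needs (1, 2, 0, 3) <= (3, 3, 1, 3) -> finishes; pool += (2, 2, 3, 0) = (5, 5, 4, 3)
  W1 needs (4, 0, 0, 0) <= (5, 5, 4, 3) -> finishes; pool += (0, 1, 0, 3) = (5, 6, 4, 6)
  W5 needs (4, 4, 4, 6) <= (5, 6, 4, 6) -> finishes; pool += (1, 1, 1, 0) = (6, 7, 5, 6)
  W3 needs (2, 7, 4, 5) <= (6, 7, 5, 6) -> finishes; pool += (1, 3, 0, 0) = (7, 10, 5, 6)
  W2 needs (6, 8, 5, 5) <= (7, 10, 5, 6) -> finishes; pool += (0, 0, 1, 1) = (7, 10, 6, 7)
  W7 needs (7, 4, 5, 7) <= (7, 10, 6, 7) -> finishes; pool += (2, 2, 1, 2) = (9, 12, 7, 9)


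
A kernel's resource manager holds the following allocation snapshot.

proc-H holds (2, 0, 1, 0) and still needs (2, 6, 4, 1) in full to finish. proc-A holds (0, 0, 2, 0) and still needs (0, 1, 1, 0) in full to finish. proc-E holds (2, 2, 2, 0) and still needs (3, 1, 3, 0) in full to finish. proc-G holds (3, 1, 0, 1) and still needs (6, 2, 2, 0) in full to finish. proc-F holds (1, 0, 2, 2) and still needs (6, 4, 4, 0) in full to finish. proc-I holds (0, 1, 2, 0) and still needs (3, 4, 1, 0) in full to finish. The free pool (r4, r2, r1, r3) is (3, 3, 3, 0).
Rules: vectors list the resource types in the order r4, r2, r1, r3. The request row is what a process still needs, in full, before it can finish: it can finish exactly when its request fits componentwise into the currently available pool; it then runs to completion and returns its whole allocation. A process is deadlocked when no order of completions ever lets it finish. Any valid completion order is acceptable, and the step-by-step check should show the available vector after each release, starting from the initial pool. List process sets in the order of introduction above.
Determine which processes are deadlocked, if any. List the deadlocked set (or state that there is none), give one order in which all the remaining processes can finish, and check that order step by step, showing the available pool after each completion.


The deadlocked set is proc-H, proc-G and proc-F.
Key observation: after proc-E, proc-I, proc-A the pool peaks at (5, 6, 9, 0), and each blocked process is short somewhere: proc-H on r3; proc-G on r4; proc-F on r4.
The rest can finish in the order proc-E, proc-I, proc-A. Verifying each step:
  pool = (3, 3, 3, 0)
  proc-E: need (3, 1, 3, 0) fits (3, 3, 3, 0); releases (2, 2, 2, 0), pool now (5, 5, 5, 0)
  proc-I: need (3, 4, 1, 0) fits (5, 5, 5, 0); releases (0, 1, 2, 0), pool now (5, 6, 7, 0)
  proc-A: need (0, 1, 1, 0) fits (5, 6, 7, 0); releases (0, 0, 2, 0), pool now (5, 6, 9, 0)
None of the blocked processes ever fits:
  blocked: proc-H wants (2, 6, 4, 1), pool (5, 6, 9, 0) — not enough r3
  blocked: proc-G wants (6, 2, 2, 0), pool (5, 6, 9, 0) — not enough r4
  blocked: proc-F wants (6, 4, 4, 0), pool (5, 6, 9, 0) — not enough r4


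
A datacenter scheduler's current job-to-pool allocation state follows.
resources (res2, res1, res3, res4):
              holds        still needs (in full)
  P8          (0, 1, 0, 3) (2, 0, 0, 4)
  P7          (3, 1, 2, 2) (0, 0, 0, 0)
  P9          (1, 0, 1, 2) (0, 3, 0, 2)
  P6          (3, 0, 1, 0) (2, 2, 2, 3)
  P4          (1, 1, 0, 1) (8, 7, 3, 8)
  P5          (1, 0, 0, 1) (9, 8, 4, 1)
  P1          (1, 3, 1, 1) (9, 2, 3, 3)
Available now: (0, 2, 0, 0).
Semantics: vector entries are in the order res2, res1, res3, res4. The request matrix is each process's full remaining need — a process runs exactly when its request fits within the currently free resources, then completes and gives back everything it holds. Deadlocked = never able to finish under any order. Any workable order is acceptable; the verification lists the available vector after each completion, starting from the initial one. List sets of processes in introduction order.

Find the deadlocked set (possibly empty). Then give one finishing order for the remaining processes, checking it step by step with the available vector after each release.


Deadlocked set: P4, P5 and P1.
Key observation: the pool after P7, P9, P6, P8 is (7, 4, 4, 7); every surviving request exceeds it in res2, so progress ends there.
One completion order for the rest: P7, P9, P6, P8. Step-by-step check:
  pool = (0, 2, 0, 0)
  P7: need (0, 0, 0, 0) fits (0, 2, 0, 0); releases (3, 1, 2, 2), pool now (3, 3, 2, 2)
  P9: need (0, 3, 0, 2) fits (3, 3, 2, 2); releases (1, 0, 1, 2), pool now (4, 3, 3, 4)
  P6: need (2, 2, 2, 3) fits (4, 3, 3, 4); releases (3, 0, 1, 0), pool now (7, 3, 4, 4)
  P8: need (2, 0, 0, 4) fits (7, 3, 4, 4); releases (0, 1, 0, 3), pool now (7, 4, 4, 7)
None of the blocked processes ever fits:
  P4 still needs (8, 7, 3, 8) but only (7, 4, 4, 7) is free — short on res2, res1 and res4
  P5 still needs (9, 8, 4, 1) but only (7, 4, 4, 7) is free — short on res2 and res1
  P1 still needs (9, 2, 3, 3) but only (7, 4, 4, 7) is free — short on res2


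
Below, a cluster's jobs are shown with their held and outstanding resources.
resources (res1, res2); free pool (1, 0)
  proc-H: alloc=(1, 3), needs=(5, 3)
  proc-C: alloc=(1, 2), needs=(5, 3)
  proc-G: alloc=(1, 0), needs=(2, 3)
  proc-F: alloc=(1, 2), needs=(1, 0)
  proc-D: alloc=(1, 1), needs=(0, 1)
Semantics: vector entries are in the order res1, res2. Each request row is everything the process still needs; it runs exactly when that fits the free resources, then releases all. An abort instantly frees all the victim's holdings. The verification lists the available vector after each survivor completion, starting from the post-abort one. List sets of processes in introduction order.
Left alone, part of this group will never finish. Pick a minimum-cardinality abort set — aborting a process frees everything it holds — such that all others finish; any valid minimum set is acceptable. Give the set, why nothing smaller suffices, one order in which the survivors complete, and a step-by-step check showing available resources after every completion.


Minimum abort set: proc-C.
Key observation: aborting proc-C returns (1, 2), and proc-H — hopeless before — runs at step 4 with the returned capacity in the pool.
Why nothing smaller works: aborting no one leaves the state deadlocked as given.
The survivors complete as proc-F, proc-G, proc-D, proc-H. Verifying each step (starting from the post-abort pool):
  pool = (2, 2)
  proc-F: need (1, 0) fits (2, 2); releases (1, 2), pool now (3, 4)
  proc-G: need (2, 3) fits (3, 4); releases (1, 0), pool now (4, 4)
  proc-D: need (0, 1) fits (4, 4); releases (1, 1), pool now (5, 5)
  proc-H: need (5, 3) fits (5, 5); releases (1, 3), pool now (6, 8)


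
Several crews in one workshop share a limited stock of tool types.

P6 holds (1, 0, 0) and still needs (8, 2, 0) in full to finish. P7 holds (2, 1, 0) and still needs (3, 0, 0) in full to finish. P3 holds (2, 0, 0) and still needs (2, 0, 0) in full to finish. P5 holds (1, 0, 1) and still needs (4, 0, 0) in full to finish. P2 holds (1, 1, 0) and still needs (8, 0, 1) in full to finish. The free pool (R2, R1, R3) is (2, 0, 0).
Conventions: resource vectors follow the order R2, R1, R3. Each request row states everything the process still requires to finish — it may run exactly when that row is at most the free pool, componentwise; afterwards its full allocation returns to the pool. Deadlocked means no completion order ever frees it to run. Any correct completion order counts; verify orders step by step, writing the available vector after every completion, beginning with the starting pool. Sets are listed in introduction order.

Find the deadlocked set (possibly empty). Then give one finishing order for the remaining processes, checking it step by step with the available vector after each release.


The deadlocked set is P6 and P2.
Key observation: no order helps: past P3, P7, P5, the free pool tops out at (7, 1, 1), below what each blocked process needs in R2.
One completion order for the rest: P3, P7, P5. Walking it through:
  pool = (2, 0, 0)
  P3 needs (2, 0, 0) <= (2, 0, 0) -> finishes; pool += (2, 0, 0) = (4, 0, 0)
  P7 needs (3, 0, 0) <= (4, 0, 0) -> finishes; pool += (2, 1, 0) = (6, 1, 0)
  P5 needs (4, 0, 0) <= (6, 1, 0) -> finishes; pool += (1, 0, 1) = (7, 1, 1)
None of the blocked processes ever fits:
  blocked: P6 wants (8, 2, 0), pool (7, 1, 1) — not enough R2 and R1
  blocked: P2 wants (8, 0, 1), pool (7, 1, 1) — not enough R2


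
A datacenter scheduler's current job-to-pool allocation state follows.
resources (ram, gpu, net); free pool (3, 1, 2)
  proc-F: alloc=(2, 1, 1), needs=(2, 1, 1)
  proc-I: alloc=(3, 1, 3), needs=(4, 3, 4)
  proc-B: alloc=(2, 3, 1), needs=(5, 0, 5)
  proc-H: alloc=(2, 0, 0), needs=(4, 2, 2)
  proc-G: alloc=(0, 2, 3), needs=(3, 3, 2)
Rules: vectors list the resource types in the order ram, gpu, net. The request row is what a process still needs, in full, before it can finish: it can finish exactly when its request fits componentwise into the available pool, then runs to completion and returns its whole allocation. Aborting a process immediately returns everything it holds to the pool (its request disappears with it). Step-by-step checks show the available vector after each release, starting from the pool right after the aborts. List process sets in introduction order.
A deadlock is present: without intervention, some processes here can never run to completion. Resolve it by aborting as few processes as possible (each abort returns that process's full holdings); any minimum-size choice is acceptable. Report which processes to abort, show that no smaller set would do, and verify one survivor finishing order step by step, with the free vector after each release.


The answer: abort proc-B.
Key observation: before aborting proc-B, proc-G was permanently blocked — no order could ever run it; afterwards it completes at step 2.
No smaller set exists: with zero aborts the deadlock remains.
The survivors complete as proc-F, proc-G, proc-I, proc-H. Step-by-step check (starting from the post-abort pool):
  pool = (5, 4, 3)
  run proc-F (needs (2, 1, 1), free (5, 4, 3)); after release of (2, 1, 1) the pool is (7, 5, 4)
  run proc-G (needs (3, 3, 2), free (7, 5, 4)); after release of (0, 2, 3) the pool is (7, 7, 7)
  run proc-I (needs (4, 3, 4), free (7, 7, 7)); after release of (3, 1, 3) the pool is (10, 8, 10)
  run proc-H (needs (4, 2, 2), free (10, 8, 10)); after release of (2, 0, 0) the pool is (12, 8, 10)


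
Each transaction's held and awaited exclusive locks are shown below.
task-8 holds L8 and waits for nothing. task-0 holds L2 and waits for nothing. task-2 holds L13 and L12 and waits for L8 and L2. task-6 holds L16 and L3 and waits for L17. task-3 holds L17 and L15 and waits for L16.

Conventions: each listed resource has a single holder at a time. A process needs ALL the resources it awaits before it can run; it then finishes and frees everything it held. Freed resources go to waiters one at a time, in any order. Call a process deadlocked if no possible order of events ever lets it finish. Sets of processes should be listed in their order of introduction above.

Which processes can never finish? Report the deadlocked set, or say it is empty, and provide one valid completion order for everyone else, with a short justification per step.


The deadlocked set is task-6 and task-3.
Key observation: nobody on the ring task-6 -> task-3 -> task-6 can start until another member finishes, which never happens; no other process is dragged down with it.
The rest can finish in the order task-0, task-8, task-2.
Check, step by step:
  run task-0 (it waits on nothing); releases L2
  run task-8 (it waits on nothing); releases L8
  run task-2 (all its waits — L8 and L2 — are resolved); releases L13 and L12


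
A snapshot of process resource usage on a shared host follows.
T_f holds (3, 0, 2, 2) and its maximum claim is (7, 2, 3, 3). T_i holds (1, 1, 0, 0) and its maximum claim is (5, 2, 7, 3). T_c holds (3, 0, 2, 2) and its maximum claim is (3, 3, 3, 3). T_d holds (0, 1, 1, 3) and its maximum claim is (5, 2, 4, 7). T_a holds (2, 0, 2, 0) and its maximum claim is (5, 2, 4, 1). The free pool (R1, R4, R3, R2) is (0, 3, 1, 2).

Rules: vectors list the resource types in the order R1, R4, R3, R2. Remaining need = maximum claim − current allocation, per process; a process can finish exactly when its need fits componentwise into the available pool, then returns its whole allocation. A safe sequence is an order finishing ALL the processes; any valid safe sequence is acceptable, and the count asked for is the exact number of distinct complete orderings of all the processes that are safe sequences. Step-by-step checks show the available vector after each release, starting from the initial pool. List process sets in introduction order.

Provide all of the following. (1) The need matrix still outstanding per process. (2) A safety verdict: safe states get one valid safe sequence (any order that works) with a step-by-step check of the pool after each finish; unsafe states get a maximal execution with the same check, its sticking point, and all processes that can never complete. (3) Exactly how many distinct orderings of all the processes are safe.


(1) Need matrix, components ordered R1, R4, R3, R2:
  T_f: (4, 2, 1, 1)
  T_i: (4, 1, 7, 3)
  T_c: (0, 3, 1, 1)
  T_d: (5, 1, 3, 4)
  T_a: (3, 2, 2, 1)
(2) SAFE, for example via the order T_c, T_a, T_f, T_i, T_d.
Key observation: at T_c the run first touches a limit — (0, 3, 1, 1) against (0, 3, 1, 2), exact on a resource it actually requests.
Verifying each step:
  pool = (0, 3, 1, 2)
  T_c: need (0, 3, 1, 1) fits (0, 3, 1, 2); releases (3, 0, 2, 2), pool now (3, 3, 3, 4)
  T_a: need (3, 2, 2, 1) fits (3, 3, 3, 4); releases (2, 0, 2, 0), pool now (5, 3, 5, 4)
  T_f: need (4, 2, 1, 1) fits (5, 3, 5, 4); releases (3, 0, 2, 2), pool now (8, 3, 7, 6)
  T_i: need (4, 1, 7, 3) fits (8, 3, 7, 6); releases (1, 1, 0, 0), pool now (9, 4, 7, 6)
  T_d: need (5, 1, 3, 4) fits (9, 4, 7, 6); releases (0, 1, 1, 3), pool now (9, 5, 8, 9)
(3) Precisely 3 of the possible complete orderings are safe sequences.


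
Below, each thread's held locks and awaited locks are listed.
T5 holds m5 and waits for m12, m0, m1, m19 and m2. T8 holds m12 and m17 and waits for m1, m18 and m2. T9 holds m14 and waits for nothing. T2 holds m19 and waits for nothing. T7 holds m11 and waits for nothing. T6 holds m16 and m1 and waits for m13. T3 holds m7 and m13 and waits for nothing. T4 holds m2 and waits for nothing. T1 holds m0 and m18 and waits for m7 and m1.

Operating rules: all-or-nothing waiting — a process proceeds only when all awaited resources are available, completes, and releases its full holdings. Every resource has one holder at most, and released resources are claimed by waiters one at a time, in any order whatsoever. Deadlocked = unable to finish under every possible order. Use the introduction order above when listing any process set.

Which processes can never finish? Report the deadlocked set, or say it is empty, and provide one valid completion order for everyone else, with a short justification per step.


Nothing here is deadlocked.
Key observation: the wait graph is acyclic; completion cascades from the unblocked processes through everyone else.
One completion order for the rest: T2, T3, T6, T1, T4, T8, T9, T5, T7.
Check, step by step:
  T2: no waits; runs immediately, freeing m19
  T3: no waits; runs immediately, freeing m7 and m13
  run T6 (all its waits — m13 — are resolved); releases m16 and m1
  run T1 (all its waits — m7 and m1 — are resolved); releases m0 and m18
  T4: no waits; runs immediately, freeing m2
  run T8 (all its waits — m1, m18 and m2 — are resolved); releases m12 and m17
  T9: no waits; runs immediately, freeing m14
  run T5 (all its waits — m12, m0, m1, m19 and m2 — are resolved); releases m5
  T7: no waits; runs immediately, freeing m11


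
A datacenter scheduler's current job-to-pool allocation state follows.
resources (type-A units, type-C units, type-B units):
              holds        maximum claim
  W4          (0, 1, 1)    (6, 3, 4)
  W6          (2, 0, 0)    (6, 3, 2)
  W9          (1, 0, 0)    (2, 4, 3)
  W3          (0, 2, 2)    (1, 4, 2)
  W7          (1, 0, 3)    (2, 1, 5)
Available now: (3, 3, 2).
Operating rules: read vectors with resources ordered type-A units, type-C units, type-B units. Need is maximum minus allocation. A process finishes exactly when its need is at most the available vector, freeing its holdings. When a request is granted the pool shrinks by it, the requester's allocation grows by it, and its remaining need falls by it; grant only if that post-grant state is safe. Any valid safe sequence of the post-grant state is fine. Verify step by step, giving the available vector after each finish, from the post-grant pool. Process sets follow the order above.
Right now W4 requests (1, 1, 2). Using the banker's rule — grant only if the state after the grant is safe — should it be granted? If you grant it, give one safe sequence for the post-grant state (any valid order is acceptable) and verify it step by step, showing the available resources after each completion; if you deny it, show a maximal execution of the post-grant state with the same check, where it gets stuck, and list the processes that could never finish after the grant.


GRANT — the state after the grant stays safe, e.g. via W3, W7, W9, W6, W4.
Key observation: post-grant, (2, 2, 0) remains, and an order beginning with W3 completes everyone.
Check on the post-grant state, step by step:
  pool = (2, 2, 0)
  run W3 (needs (1, 2, 0), free (2, 2, 0)); after release of (0, 2, 2) the pool is (2, 4, 2)
  run W7 (needs (1, 1, 2), free (2, 4, 2)); after release of (1, 0, 3) the pool is (3, 4, 5)
  run W9 (needs (1, 4, 3), free (3, 4, 5)); after release of (1, 0, 0) the pool is (4, 4, 5)
  run W6 (needs (4, 3, 2), free (4, 4, 5)); after release of (2, 0, 0) the pool is (6, 4, 5)
  run W4 (needs (5, 1, 1), free (6, 4, 5)); after release of (1, 2, 3) the pool is (7, 6, 8)
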